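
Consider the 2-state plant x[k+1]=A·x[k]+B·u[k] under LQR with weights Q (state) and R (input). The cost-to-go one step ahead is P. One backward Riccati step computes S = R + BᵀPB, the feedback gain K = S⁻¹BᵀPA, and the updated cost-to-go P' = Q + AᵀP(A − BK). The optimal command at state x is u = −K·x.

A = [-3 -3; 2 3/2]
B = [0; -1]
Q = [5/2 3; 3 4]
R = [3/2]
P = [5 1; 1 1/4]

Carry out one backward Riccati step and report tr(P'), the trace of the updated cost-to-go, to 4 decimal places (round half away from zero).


69.5536

BᵀP = [-1.0000 -0.2500]
S = R + BᵀPB = [3/2] + [0.2500] = [1.7500]
BᵀPA = [2.5000 2.6250]
K = S⁻¹·BᵀPA = [1.4286 1.5000]
A−BK = [-3.0000 -3.0000; 3.4286 3.0000]
AᵀP(A−BK) = [30.4286 31.5000; 31.5000 32.6250]
P' = Q + AᵀP(A−BK) = [32.9286 34.5000; 34.5000 36.6250]
tr(P') = 69.5536


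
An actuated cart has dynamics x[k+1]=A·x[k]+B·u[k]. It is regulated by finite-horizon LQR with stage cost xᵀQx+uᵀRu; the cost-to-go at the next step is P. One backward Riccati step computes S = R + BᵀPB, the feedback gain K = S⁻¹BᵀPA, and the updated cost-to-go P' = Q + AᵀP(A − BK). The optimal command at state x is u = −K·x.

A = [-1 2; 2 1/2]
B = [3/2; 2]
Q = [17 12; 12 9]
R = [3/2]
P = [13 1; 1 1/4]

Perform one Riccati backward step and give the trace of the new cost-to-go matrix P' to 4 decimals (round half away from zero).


BᵀP = [21.5000 2.0000]
S = R + BᵀPB = [3/2] + [36.2500] = [37.7500]
BᵀPA = [-17.5000 44.0000]
K = S⁻¹·BᵀPA = [-0.4636 1.1656]
A−BK = [-0.3046 0.2517; 2.9272 -1.8311]
AᵀP(A−BK) = [1.8874 -1.8526; -1.8526 2.7777]
P' = Q + AᵀP(A−BK) = [18.8874 10.1474; 10.1474 11.7777]
tr(P') = 30.6651

30.6651


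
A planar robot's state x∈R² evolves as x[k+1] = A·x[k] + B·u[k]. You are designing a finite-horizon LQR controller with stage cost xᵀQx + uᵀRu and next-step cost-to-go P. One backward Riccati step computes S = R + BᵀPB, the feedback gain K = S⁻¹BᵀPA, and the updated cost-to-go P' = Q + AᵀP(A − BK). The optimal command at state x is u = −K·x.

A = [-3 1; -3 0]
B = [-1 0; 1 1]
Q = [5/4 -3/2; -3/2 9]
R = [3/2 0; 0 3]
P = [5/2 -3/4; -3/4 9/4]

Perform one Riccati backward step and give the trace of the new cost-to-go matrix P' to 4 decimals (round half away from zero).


BᵀP = [-3.2500 3.0000; -0.7500 2.2500]
S = R + BᵀPB = [3/2 0; 0 3] + [6.2500 3.0000; 3.0000 2.2500] = [7.7500 3.0000; 3.0000 5.2500]
BᵀPA = [0.7500 -3.2500; -4.5000 -0.7500]
K = S⁻¹·BᵀPA = [0.5503 -0.4675; -1.1716 0.1243]
A−BK = [-2.4497 0.5325; -2.3787 0.3432]
AᵀP(A−BK) = [23.5651 -4.3402; -4.3402 1.0740]
P' = Q + AᵀP(A−BK) = [24.8151 -5.8402; -5.8402 10.0740]
tr(P') = 34.8891

34.8891


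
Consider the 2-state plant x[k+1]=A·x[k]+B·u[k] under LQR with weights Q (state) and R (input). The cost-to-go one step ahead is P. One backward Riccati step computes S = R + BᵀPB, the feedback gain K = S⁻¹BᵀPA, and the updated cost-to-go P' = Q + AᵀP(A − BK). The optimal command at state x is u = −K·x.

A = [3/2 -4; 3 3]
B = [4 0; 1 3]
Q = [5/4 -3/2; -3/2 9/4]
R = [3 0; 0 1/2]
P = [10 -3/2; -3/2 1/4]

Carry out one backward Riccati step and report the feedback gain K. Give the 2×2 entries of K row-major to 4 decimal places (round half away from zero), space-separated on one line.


BᵀP = [38.5000 -5.7500; -4.5000 0.7500]
S = R + BᵀPB = [3 0; 0 1/2] + [148.2500 -17.2500; -17.2500 2.2500] = [151.2500 -17.2500; -17.2500 2.7500]
BᵀPA = [40.5000 -171.2500; -4.5000 20.2500]
K = S⁻¹·BᵀPA = [0.2851 -1.0275; 0.1521 0.9187]
A−BK = [0.3596 0.1098; 2.2587 1.2714]
AᵀP(A−BK) = [0.3873 -0.7540; -0.7540 3.6948]
P' = Q + AᵀP(A−BK) = [1.6373 -2.2540; -2.2540 5.9448]
tr(P') = 7.5821

0.2851 -1.0275 0.1521 0.9187


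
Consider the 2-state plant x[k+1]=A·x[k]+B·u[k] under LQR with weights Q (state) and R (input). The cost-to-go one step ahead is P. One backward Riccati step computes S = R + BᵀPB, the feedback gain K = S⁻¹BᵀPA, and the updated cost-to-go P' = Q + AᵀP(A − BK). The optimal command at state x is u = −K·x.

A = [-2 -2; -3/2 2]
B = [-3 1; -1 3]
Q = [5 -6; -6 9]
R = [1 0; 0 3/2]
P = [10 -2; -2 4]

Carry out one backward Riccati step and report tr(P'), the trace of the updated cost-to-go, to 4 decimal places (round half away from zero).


BᵀP = [-28.0000 2.0000; 4.0000 10.0000]
S = R + BᵀPB = [1 0; 0 3/2] + [82.0000 -22.0000; -22.0000 34.0000] = [83.0000 -22.0000; -22.0000 35.5000]
BᵀPA = [53.0000 60.0000; -23.0000 12.0000]
K = S⁻¹·BᵀPA = [0.5586 0.9722; -0.3017 0.9405]
A−BK = [-0.0225 -0.0240; -0.0362 0.1507]
AᵀP(A−BK) = [0.4556 0.1060; 0.1060 2.3829]
P' = Q + AᵀP(A−BK) = [5.4556 -5.8940; -5.8940 11.3829]
tr(P') = 16.8386

16.8386


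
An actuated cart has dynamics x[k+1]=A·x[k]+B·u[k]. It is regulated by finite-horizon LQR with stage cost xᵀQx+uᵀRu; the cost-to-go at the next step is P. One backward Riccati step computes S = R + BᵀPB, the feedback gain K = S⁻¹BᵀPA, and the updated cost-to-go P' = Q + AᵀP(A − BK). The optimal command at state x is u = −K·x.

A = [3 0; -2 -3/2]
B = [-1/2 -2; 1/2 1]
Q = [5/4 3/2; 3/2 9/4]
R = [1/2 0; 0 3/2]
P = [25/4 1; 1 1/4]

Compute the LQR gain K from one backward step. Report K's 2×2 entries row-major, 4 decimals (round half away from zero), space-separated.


BᵀP = [-2.6250 -0.3750; -11.5000 -1.7500]
S = R + BᵀPB = [1/2 0; 0 3/2] + [1.1250 4.8750; 4.8750 21.2500] = [1.6250 4.8750; 4.8750 22.7500]
BᵀPA = [-7.1250 0.5625; -31.0000 2.6250]
K = S⁻¹·BᵀPA = [-0.8308 0.0000; -1.1846 0.1154]
A−BK = [0.2154 0.2308; -0.4000 -1.6154]
AᵀP(A−BK) = [2.6077 -0.1731; -0.1731 0.2596]
P' = Q + AᵀP(A−BK) = [3.8577 1.3269; 1.3269 2.5096]
tr(P') = 6.3673

-0.8308 0.0000 -1.1846 0.1154


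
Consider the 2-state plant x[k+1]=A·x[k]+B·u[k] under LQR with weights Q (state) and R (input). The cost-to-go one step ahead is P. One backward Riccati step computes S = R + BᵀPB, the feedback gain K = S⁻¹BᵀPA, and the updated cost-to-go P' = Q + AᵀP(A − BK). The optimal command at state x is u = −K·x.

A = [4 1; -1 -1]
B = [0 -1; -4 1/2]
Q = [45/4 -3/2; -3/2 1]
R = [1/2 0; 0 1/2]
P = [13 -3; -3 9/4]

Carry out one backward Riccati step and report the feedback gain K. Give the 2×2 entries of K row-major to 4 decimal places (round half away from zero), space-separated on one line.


BᵀP = [12.0000 -9.0000; -14.5000 4.1250]
S = R + BᵀPB = [1/2 0; 0 1/2] + [36.0000 -16.5000; -16.5000 16.5625] = [36.5000 -16.5000; -16.5000 17.0625]
BᵀPA = [57.0000 21.0000; -62.1250 -18.6250]
K = S⁻¹·BᵀPA = [-0.1498 0.1455; -3.7859 -0.9509]
A−BK = [0.2141 0.0491; 0.2938 0.0574]
AᵀP(A−BK) = [7.5904 1.8836; 1.8836 0.4845]
P' = Q + AᵀP(A−BK) = [18.8404 0.3836; 0.3836 1.4845]
tr(P') = 20.3250

-0.1498 0.1455 -3.7859 -0.9509


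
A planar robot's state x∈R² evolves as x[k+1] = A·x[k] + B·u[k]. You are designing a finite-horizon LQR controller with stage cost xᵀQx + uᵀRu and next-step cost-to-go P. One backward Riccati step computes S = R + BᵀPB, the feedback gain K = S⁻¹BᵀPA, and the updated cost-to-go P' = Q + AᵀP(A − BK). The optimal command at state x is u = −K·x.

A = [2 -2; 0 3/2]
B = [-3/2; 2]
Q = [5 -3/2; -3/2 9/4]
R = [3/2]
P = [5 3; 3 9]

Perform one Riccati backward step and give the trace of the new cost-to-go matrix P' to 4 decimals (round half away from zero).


BᵀP = [-1.5000 13.5000]
S = R + BᵀPB = [3/2] + [29.2500] = [30.7500]
BᵀPA = [-3.0000 23.2500]
K = S⁻¹·BᵀPA = [-0.0976 0.7561]
A−BK = [1.8537 -0.8659; 0.1951 -0.0122]
AᵀP(A−BK) = [19.7073 -8.7317; -8.7317 4.6707]
P' = Q + AᵀP(A−BK) = [24.7073 -10.2317; -10.2317 6.9207]
tr(P') = 31.6280

31.6280


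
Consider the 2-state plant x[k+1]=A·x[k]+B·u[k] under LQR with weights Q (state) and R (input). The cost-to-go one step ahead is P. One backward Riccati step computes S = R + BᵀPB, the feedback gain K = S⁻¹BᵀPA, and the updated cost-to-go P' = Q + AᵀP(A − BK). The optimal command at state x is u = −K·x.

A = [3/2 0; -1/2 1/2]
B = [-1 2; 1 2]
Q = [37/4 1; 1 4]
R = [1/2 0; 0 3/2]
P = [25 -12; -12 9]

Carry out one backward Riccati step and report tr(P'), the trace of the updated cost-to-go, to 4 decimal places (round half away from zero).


13.8907

BᵀP = [-37.0000 21.0000; 26.0000 -6.0000]
S = R + BᵀPB = [1/2 0; 0 3/2] + [58.0000 -32.0000; -32.0000 40.0000] = [58.5000 -32.0000; -32.0000 41.5000]
BᵀPA = [-66.0000 10.5000; 42.0000 -3.0000]
K = S⁻¹·BᵀPA = [-0.9938 0.2420; 0.2458 0.1143]
A−BK = [0.0147 0.0134; 0.0022 0.0293]
AᵀP(A−BK) = [0.5890 -0.0781; -0.0781 0.0517]
P' = Q + AᵀP(A−BK) = [9.8390 0.9219; 0.9219 4.0517]
tr(P') = 13.8907


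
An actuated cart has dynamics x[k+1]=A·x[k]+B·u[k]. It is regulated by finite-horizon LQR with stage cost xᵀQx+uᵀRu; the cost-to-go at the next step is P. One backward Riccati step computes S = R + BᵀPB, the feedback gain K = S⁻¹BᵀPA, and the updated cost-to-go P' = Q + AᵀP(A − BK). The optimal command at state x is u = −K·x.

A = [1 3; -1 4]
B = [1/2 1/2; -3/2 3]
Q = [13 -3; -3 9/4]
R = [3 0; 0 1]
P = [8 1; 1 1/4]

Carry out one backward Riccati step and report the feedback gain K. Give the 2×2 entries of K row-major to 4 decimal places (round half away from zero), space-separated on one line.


BᵀP = [2.5000 0.1250; 7.0000 1.2500]
S = R + BᵀPB = [3 0; 0 1] + [1.0625 1.6250; 1.6250 7.2500] = [4.0625 1.6250; 1.6250 8.2500]
BᵀPA = [2.3750 8.0000; 5.7500 26.0000]
K = S⁻¹·BᵀPA = [0.3320 0.7692; 0.6316 3.0000]
A−BK = [0.5182 1.1154; -2.3968 -3.8462]
AᵀP(A−BK) = [1.8300 4.9231; 4.9231 15.8462]
P' = Q + AᵀP(A−BK) = [14.8300 1.9231; 1.9231 18.0962]
tr(P') = 32.9261

0.3320 0.7692 0.6316 3.0000


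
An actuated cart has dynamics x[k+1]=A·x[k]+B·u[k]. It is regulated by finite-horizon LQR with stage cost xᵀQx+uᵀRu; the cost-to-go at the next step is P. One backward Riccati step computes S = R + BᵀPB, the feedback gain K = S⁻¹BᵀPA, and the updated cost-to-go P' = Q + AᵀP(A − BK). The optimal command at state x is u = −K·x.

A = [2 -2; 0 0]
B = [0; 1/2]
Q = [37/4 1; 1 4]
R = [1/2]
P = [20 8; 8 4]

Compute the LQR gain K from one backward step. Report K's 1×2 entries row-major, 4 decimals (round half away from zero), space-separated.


5.3333 -5.3333

BᵀP = [4.0000 2.0000]
S = R + BᵀPB = [1/2] + [1.0000] = [1.5000]
BᵀPA = [8.0000 -8.0000]
K = S⁻¹·BᵀPA = [5.3333 -5.3333]
A−BK = [2.0000 -2.0000; -2.6667 2.6667]
AᵀP(A−BK) = [37.3333 -37.3333; -37.3333 37.3333]
P' = Q + AᵀP(A−BK) = [46.5833 -36.3333; -36.3333 41.3333]
tr(P') = 87.9167


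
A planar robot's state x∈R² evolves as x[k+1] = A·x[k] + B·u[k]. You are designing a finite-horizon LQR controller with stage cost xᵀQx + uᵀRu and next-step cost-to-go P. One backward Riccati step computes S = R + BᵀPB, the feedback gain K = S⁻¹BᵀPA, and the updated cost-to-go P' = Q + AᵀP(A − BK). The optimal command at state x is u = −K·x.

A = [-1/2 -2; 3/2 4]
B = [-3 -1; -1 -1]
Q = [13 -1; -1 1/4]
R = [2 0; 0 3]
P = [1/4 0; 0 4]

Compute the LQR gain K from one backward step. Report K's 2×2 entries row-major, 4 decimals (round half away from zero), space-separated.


BᵀP = [-0.7500 -4.0000; -0.2500 -4.0000]
S = R + BᵀPB = [2 0; 0 3] + [6.2500 4.7500; 4.7500 4.2500] = [8.2500 4.7500; 4.7500 7.2500]
BᵀPA = [-5.6250 -14.5000; -5.8750 -15.5000]
K = S⁻¹·BᵀPA = [-0.3456 -0.8456; -0.5839 -1.5839]
A−BK = [-2.1208 -6.1208; 0.5705 1.5705]
AᵀP(A−BK) = [3.6879 10.1879; 10.1879 28.1879]
P' = Q + AᵀP(A−BK) = [16.6879 9.1879; 9.1879 28.4379]
tr(P') = 45.1258

-0.3456 -0.8456 -0.5839 -1.5839


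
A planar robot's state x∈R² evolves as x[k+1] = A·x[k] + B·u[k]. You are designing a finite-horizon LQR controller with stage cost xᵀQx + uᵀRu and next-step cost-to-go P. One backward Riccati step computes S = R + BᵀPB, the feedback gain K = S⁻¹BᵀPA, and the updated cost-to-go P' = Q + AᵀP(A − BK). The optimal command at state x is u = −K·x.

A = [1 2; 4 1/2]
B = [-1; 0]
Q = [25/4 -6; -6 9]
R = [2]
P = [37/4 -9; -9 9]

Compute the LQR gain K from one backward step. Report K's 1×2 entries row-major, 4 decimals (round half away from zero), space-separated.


2.3778 -1.2444

BᵀP = [-9.2500 9.0000]
S = R + BᵀPB = [2] + [9.2500] = [11.2500]
BᵀPA = [26.7500 -14.0000]
K = S⁻¹·BᵀPA = [2.3778 -1.2444]
A−BK = [3.3778 0.7556; 4.0000 0.5000]
AᵀP(A−BK) = [17.6444 -6.7111; -6.7111 3.8278]
P' = Q + AᵀP(A−BK) = [23.8944 -12.7111; -12.7111 12.8278]
tr(P') = 36.7222


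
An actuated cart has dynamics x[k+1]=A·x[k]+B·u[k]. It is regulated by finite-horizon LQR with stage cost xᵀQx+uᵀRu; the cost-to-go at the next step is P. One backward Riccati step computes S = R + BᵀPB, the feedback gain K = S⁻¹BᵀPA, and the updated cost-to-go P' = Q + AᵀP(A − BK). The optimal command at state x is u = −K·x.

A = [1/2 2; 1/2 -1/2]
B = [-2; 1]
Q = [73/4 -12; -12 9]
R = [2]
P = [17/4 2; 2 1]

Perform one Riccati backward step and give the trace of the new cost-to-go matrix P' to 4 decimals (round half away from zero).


BᵀP = [-6.5000 -3.0000]
S = R + BᵀPB = [2] + [10.0000] = [12.0000]
BᵀPA = [-4.7500 -11.5000]
K = S⁻¹·BᵀPA = [-0.3958 -0.9583]
A−BK = [-0.2917 0.0833; 0.8958 0.4583]
AᵀP(A−BK) = [0.4323 0.9479; 0.9479 2.2292]
P' = Q + AᵀP(A−BK) = [18.6823 -11.0521; -11.0521 11.2292]
tr(P') = 29.9115

29.9115


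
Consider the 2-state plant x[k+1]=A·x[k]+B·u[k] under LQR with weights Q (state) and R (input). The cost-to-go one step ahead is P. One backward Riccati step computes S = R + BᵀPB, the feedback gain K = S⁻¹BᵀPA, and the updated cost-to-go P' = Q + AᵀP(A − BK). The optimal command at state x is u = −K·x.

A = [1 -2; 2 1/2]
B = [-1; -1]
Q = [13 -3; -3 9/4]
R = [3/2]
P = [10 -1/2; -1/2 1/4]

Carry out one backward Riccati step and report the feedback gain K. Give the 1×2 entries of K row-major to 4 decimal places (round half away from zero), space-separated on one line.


-0.8372 1.7791

BᵀP = [-9.5000 0.2500]
S = R + BᵀPB = [3/2] + [9.2500] = [10.7500]
BᵀPA = [-9.0000 19.1250]
K = S⁻¹·BᵀPA = [-0.8372 1.7791]
A−BK = [0.1628 -0.2209; 1.1628 2.2791]
AᵀP(A−BK) = [1.4651 -1.9884; -1.9884 7.0378]
P' = Q + AᵀP(A−BK) = [14.4651 -4.9884; -4.9884 9.2878]
tr(P') = 23.7529


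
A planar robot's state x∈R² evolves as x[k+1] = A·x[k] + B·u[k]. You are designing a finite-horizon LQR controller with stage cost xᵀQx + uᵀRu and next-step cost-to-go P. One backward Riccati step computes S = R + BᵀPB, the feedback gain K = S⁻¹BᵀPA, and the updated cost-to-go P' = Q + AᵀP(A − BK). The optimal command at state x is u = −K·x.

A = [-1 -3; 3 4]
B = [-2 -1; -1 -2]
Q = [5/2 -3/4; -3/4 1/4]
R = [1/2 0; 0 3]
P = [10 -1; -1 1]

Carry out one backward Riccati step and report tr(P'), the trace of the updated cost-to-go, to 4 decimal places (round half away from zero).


29.8785

BᵀP = [-19.0000 1.0000; -8.0000 -1.0000]
S = R + BᵀPB = [1/2 0; 0 3] + [37.0000 17.0000; 17.0000 10.0000] = [37.5000 17.0000; 17.0000 13.0000]
BᵀPA = [22.0000 61.0000; 5.0000 20.0000]
K = S⁻¹·BᵀPA = [1.0126 2.2821; -0.9395 -1.4458]
A−BK = [0.0856 0.1184; 2.1335 3.3904]
AᵀP(A−BK) = [7.4207 12.0227; 12.0227 19.7078]
P' = Q + AᵀP(A−BK) = [9.9207 11.2727; 11.2727 19.9578]
tr(P') = 29.8785


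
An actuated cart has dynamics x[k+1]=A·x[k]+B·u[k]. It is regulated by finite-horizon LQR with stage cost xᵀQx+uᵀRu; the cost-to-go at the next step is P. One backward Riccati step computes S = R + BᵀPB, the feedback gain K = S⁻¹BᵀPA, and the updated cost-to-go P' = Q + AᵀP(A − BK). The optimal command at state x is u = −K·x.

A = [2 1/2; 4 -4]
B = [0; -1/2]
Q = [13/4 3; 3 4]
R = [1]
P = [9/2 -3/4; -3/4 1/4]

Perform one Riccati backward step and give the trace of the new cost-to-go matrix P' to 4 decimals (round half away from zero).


BᵀP = [0.3750 -0.1250]
S = R + BᵀPB = [1] + [0.0625] = [1.0625]
BᵀPA = [0.2500 0.6875]
K = S⁻¹·BᵀPA = [0.2353 0.6471]
A−BK = [2.0000 0.5000; 4.1176 -3.6765]
AᵀP(A−BK) = [9.9412 4.8382; 4.8382 7.6801]
P' = Q + AᵀP(A−BK) = [13.1912 7.8382; 7.8382 11.6801]
tr(P') = 24.8713

24.8713


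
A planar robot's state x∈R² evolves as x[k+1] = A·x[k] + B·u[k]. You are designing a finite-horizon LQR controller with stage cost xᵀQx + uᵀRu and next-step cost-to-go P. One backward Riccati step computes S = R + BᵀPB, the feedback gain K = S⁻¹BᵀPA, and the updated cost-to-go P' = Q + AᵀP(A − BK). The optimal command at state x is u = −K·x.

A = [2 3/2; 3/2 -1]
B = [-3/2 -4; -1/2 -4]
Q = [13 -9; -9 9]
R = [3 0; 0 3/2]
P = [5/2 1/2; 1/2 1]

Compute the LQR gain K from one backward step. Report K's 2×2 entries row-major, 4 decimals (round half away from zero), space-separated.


-0.1232 -0.3645 -0.4138 -0.0591

BᵀP = [-4.0000 -1.2500; -12.0000 -6.0000]
S = R + BᵀPB = [3 0; 0 3/2] + [6.6250 21.0000; 21.0000 72.0000] = [9.6250 21.0000; 21.0000 73.5000]
BᵀPA = [-9.8750 -4.7500; -33.0000 -12.0000]
K = S⁻¹·BᵀPA = [-0.1232 -0.3645; -0.4138 -0.0591]
A−BK = [0.1601 0.7167; -0.2167 -1.4187]
AᵀP(A−BK) = [0.3787 0.5745; 0.5745 2.6841]
P' = Q + AᵀP(A−BK) = [13.3787 -8.4255; -8.4255 11.6841]
tr(P') = 25.0628


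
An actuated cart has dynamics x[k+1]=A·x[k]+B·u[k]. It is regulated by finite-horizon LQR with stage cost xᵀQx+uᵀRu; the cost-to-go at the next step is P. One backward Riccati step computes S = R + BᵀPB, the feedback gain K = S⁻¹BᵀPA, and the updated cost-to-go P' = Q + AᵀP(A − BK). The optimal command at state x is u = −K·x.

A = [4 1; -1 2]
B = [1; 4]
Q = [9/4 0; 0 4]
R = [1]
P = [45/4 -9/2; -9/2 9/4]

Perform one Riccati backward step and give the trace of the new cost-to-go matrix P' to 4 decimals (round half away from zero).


BᵀP = [-6.7500 4.5000]
S = R + BᵀPB = [1] + [11.2500] = [12.2500]
BᵀPA = [-31.5000 2.2500]
K = S⁻¹·BᵀPA = [-2.5714 0.1837]
A−BK = [6.5714 0.8163; 9.2857 1.2653]
AᵀP(A−BK) = [137.2500 14.7857; 14.7857 1.8367]
P' = Q + AᵀP(A−BK) = [139.5000 14.7857; 14.7857 5.8367]
tr(P') = 145.3367

145.3367


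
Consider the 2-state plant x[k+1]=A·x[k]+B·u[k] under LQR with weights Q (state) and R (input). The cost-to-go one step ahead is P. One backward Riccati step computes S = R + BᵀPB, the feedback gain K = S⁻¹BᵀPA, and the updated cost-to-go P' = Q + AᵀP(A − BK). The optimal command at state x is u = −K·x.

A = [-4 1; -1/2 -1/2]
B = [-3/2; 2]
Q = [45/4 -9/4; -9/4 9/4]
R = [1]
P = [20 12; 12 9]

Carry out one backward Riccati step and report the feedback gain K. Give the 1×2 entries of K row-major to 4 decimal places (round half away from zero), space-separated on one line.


BᵀP = [-6.0000 0.0000]
S = R + BᵀPB = [1] + [9.0000] = [10.0000]
BᵀPA = [24.0000 -6.0000]
K = S⁻¹·BᵀPA = [2.4000 -0.6000]
A−BK = [-0.4000 0.1000; -5.3000 0.7000]
AᵀP(A−BK) = [312.6500 -45.3500; -45.3500 6.6500]
P' = Q + AᵀP(A−BK) = [323.9000 -47.6000; -47.6000 8.9000]
tr(P') = 332.8000

2.4000 -0.6000


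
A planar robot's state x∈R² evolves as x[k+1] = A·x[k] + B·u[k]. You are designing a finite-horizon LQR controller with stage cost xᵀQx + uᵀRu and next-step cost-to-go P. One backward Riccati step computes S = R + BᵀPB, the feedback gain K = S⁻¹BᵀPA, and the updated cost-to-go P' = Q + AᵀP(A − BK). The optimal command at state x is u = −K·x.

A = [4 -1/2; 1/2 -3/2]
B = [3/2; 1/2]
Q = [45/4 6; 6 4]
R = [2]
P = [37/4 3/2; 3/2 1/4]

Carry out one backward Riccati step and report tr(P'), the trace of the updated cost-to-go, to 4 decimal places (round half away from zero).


27.9355

BᵀP = [14.6250 2.3750]
S = R + BᵀPB = [2] + [23.1250] = [25.1250]
BᵀPA = [59.6875 -10.8750]
K = S⁻¹·BᵀPA = [2.3756 -0.4328]
A−BK = [0.4366 0.1493; -0.6878 -1.2836]
AᵀP(A−BK) = [12.2676 -2.2276; -2.2276 0.4179]
P' = Q + AᵀP(A−BK) = [23.5176 3.7724; 3.7724 4.4179]
tr(P') = 27.9355


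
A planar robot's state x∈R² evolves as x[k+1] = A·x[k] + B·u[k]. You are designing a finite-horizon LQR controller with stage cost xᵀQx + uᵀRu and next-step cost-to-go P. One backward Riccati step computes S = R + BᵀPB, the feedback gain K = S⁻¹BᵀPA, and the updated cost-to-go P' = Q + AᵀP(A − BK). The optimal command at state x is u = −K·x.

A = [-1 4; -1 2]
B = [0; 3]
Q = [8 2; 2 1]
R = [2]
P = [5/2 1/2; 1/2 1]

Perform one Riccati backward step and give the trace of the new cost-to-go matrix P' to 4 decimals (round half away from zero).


BᵀP = [1.5000 3.0000]
S = R + BᵀPB = [2] + [9.0000] = [11.0000]
BᵀPA = [-4.5000 12.0000]
K = S⁻¹·BᵀPA = [-0.4091 1.0909]
A−BK = [-1.0000 4.0000; 0.2273 -1.2727]
AᵀP(A−BK) = [2.6591 -10.0909; -10.0909 38.9091]
P' = Q + AᵀP(A−BK) = [10.6591 -8.0909; -8.0909 39.9091]
tr(P') = 50.5682

50.5682


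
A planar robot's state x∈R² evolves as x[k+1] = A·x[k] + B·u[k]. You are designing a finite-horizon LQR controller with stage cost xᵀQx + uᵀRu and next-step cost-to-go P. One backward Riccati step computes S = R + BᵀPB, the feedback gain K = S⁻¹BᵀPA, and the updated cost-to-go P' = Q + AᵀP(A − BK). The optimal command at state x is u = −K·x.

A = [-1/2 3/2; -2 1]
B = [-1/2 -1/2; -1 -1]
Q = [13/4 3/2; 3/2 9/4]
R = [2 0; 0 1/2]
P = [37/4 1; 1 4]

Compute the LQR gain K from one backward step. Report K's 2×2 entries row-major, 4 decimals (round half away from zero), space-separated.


BᵀP = [-5.6250 -4.5000; -5.6250 -4.5000]
S = R + BᵀPB = [2 0; 0 1/2] + [7.3125 7.3125; 7.3125 7.3125] = [9.3125 7.3125; 7.3125 7.8125]
BᵀPA = [11.8125 -12.9375; 11.8125 -12.9375]
K = S⁻¹·BᵀPA = [0.3063 -0.3355; 1.2253 -1.3420]
A−BK = [0.2658 0.6613; -0.4684 -0.6775]
AᵀP(A−BK) = [2.2204 1.3776; 1.3776 6.1102]
P' = Q + AᵀP(A−BK) = [5.4704 2.8776; 2.8776 8.3602]
tr(P') = 13.8306

0.3063 -0.3355 1.2253 -1.3420


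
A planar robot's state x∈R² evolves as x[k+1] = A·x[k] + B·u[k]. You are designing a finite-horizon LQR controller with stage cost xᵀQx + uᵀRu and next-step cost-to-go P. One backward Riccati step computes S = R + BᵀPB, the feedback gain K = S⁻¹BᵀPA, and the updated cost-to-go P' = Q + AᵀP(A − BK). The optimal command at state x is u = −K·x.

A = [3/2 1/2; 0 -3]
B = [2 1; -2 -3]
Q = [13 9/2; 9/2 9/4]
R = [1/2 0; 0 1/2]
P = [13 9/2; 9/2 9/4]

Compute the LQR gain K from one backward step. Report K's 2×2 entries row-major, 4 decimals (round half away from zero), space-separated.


BᵀP = [17.0000 4.5000; -0.5000 -2.2500]
S = R + BᵀPB = [1/2 0; 0 1/2] + [25.0000 3.5000; 3.5000 6.2500] = [25.5000 3.5000; 3.5000 6.7500]
BᵀPA = [25.5000 -5.0000; -0.7500 6.5000]
K = S⁻¹·BᵀPA = [1.0930 -0.3534; -0.6779 1.1462]
A−BK = [-0.0082 0.0606; 0.1525 -0.2682]
AᵀP(A−BK) = [0.8690 -0.6286; -0.6286 0.7826]
P' = Q + AᵀP(A−BK) = [13.8690 3.8714; 3.8714 3.0326]
tr(P') = 16.9017

1.0930 -0.3534 -0.6779 1.1462


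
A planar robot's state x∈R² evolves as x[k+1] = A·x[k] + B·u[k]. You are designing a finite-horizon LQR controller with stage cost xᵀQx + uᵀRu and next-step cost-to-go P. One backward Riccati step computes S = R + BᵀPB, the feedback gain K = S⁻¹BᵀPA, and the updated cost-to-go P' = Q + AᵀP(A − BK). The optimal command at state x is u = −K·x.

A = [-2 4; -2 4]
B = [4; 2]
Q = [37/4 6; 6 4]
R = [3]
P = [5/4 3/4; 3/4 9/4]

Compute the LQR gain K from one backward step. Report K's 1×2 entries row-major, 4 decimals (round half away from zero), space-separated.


-0.6364 1.2727

BᵀP = [6.5000 7.5000]
S = R + BᵀPB = [3] + [41.0000] = [44.0000]
BᵀPA = [-28.0000 56.0000]
K = S⁻¹·BᵀPA = [-0.6364 1.2727]
A−BK = [0.5455 -1.0909; -0.7273 1.4545]
AᵀP(A−BK) = [2.1818 -4.3636; -4.3636 8.7273]
P' = Q + AᵀP(A−BK) = [11.4318 1.6364; 1.6364 12.7273]
tr(P') = 24.1591


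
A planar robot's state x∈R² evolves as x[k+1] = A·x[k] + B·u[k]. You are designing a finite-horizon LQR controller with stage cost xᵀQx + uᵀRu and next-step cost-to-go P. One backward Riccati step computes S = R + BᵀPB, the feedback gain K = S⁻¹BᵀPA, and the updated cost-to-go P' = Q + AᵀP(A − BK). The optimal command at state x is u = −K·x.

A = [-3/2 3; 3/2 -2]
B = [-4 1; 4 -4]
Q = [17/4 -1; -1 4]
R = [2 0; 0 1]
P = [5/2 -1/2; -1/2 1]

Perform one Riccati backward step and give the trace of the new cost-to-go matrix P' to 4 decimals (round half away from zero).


9.7452

BᵀP = [-12.0000 6.0000; 4.5000 -4.5000]
S = R + BᵀPB = [2 0; 0 1] + [72.0000 -36.0000; -36.0000 22.5000] = [74.0000 -36.0000; -36.0000 23.5000]
BᵀPA = [27.0000 -48.0000; -13.5000 22.5000]
K = S⁻¹·BᵀPA = [0.3352 -0.7178; -0.0609 -0.1422]
A−BK = [-0.0982 0.2709; -0.0847 0.3025]
AᵀP(A−BK) = [0.2514 -0.5384; -0.5384 1.2438]
P' = Q + AᵀP(A−BK) = [4.5014 -1.5384; -1.5384 5.2438]
tr(P') = 9.7452


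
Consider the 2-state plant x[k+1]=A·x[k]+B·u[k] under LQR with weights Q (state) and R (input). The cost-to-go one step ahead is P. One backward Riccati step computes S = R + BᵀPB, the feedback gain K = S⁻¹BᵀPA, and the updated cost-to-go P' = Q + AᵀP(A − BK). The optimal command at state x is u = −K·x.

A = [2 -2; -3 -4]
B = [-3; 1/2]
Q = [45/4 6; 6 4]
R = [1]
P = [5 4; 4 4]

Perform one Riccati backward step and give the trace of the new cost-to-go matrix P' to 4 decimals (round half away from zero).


46.3357

BᵀP = [-13.0000 -10.0000]
S = R + BᵀPB = [1] + [34.0000] = [35.0000]
BᵀPA = [4.0000 66.0000]
K = S⁻¹·BᵀPA = [0.1143 1.8857]
A−BK = [2.3429 3.6571; -3.0571 -4.9429]
AᵀP(A−BK) = [7.5429 12.4571; 12.4571 23.5429]
P' = Q + AᵀP(A−BK) = [18.7929 18.4571; 18.4571 27.5429]
tr(P') = 46.3357


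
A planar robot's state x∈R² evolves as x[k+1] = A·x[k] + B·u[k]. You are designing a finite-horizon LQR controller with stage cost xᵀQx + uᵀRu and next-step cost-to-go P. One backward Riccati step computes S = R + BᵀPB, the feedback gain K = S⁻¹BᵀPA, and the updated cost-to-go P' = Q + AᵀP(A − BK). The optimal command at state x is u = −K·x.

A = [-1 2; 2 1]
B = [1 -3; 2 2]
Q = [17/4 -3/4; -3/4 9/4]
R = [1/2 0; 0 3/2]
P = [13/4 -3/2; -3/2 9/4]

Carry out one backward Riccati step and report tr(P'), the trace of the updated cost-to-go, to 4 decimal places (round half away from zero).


BᵀP = [0.2500 3.0000; -12.7500 9.0000]
S = R + BᵀPB = [1/2 0; 0 3/2] + [6.2500 5.2500; 5.2500 56.2500] = [6.7500 5.2500; 5.2500 57.7500]
BᵀPA = [5.7500 3.5000; 30.7500 -16.5000]
K = S⁻¹·BᵀPA = [0.4710 0.7971; 0.4896 -0.3582]
A−BK = [-0.0021 0.1284; 0.0787 0.1222]
AᵀP(A−BK) = [0.4850 -0.0694; -0.0694 0.5502]
P' = Q + AᵀP(A−BK) = [4.7350 -0.8194; -0.8194 2.8002]
tr(P') = 7.5352

7.5352


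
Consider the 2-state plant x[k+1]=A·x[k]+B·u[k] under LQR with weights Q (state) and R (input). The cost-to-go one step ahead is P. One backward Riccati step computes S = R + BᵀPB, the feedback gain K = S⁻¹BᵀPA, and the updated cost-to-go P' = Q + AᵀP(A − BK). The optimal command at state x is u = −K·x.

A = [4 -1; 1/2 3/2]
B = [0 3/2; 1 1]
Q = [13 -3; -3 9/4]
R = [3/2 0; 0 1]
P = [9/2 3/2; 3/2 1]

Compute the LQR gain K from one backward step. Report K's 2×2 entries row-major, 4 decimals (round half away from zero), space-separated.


-0.1442 0.3538 2.1109 -0.2722

BᵀP = [1.5000 1.0000; 8.2500 3.2500]
S = R + BᵀPB = [3/2 0; 0 1] + [1.0000 3.2500; 3.2500 15.6250] = [2.5000 3.2500; 3.2500 16.6250]
BᵀPA = [6.5000 0.0000; 34.6250 -3.3750]
K = S⁻¹·BᵀPA = [-0.1442 0.3538; 2.1109 -0.2722]
A−BK = [0.8337 -0.5917; -1.4667 1.4183]
AᵀP(A−BK) = [6.0975 -1.8758; -1.8758 1.3314]
P' = Q + AᵀP(A−BK) = [19.0975 -4.8758; -4.8758 3.5814]
tr(P') = 22.6789


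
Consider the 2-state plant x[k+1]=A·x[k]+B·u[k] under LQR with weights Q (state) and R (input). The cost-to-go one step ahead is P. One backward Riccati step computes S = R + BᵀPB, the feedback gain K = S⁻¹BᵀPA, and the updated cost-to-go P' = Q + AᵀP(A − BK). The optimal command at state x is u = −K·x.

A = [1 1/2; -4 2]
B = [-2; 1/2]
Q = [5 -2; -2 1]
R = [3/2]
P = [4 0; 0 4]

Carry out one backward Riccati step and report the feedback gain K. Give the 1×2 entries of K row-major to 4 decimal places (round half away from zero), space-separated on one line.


BᵀP = [-8.0000 2.0000]
S = R + BᵀPB = [3/2] + [17.0000] = [18.5000]
BᵀPA = [-16.0000 0.0000]
K = S⁻¹·BᵀPA = [-0.8649 0.0000]
A−BK = [-0.7297 0.5000; -3.5676 2.0000]
AᵀP(A−BK) = [54.1622 -30.0000; -30.0000 17.0000]
P' = Q + AᵀP(A−BK) = [59.1622 -32.0000; -32.0000 18.0000]
tr(P') = 77.1622

-0.8649 0.0000


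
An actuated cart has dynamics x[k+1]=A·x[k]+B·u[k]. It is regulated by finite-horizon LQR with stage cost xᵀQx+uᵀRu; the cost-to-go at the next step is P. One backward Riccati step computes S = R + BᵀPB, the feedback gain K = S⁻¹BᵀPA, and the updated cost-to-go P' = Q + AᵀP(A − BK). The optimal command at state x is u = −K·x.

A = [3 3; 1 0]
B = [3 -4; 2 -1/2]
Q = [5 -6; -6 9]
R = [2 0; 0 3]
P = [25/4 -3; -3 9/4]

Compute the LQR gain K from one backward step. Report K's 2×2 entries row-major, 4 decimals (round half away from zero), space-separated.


BᵀP = [12.7500 -4.5000; -23.5000 10.8750]
S = R + BᵀPB = [2 0; 0 3] + [29.2500 -48.7500; -48.7500 88.5625] = [31.2500 -48.7500; -48.7500 91.5625]
BᵀPA = [33.7500 38.2500; -59.6250 -70.5000]
K = S⁻¹·BᵀPA = [0.3786 0.1349; -0.4496 -0.6981]
A−BK = [0.0658 -0.1973; 0.0180 -0.6189]
AᵀP(A−BK) = [0.9138 1.0704; 1.0704 1.8711]
P' = Q + AᵀP(A−BK) = [5.9138 -4.9296; -4.9296 10.8711]
tr(P') = 16.7849

0.3786 0.1349 -0.4496 -0.6981


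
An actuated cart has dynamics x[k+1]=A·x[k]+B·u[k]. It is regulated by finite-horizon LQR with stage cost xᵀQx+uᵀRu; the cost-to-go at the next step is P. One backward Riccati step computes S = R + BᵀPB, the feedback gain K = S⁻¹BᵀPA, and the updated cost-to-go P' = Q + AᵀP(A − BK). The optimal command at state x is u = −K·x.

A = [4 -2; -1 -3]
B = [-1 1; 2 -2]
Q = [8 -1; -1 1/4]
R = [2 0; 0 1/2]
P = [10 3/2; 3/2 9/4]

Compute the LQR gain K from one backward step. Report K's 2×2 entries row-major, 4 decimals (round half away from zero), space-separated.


-0.4627 0.0746 1.8507 -0.2985

BᵀP = [-7.0000 3.0000; 7.0000 -3.0000]
S = R + BᵀPB = [2 0; 0 1/2] + [13.0000 -13.0000; -13.0000 13.0000] = [15.0000 -13.0000; -13.0000 13.5000]
BᵀPA = [-31.0000 5.0000; 31.0000 -5.0000]
K = S⁻¹·BᵀPA = [-0.4627 0.0746; 1.8507 -0.2985]
A−BK = [1.6866 -1.6269; 3.6269 -3.7463]
AᵀP(A−BK) = [78.5336 -76.6828; -76.6828 76.3843]
P' = Q + AᵀP(A−BK) = [86.5336 -77.6828; -77.6828 76.6343]
tr(P') = 163.1679


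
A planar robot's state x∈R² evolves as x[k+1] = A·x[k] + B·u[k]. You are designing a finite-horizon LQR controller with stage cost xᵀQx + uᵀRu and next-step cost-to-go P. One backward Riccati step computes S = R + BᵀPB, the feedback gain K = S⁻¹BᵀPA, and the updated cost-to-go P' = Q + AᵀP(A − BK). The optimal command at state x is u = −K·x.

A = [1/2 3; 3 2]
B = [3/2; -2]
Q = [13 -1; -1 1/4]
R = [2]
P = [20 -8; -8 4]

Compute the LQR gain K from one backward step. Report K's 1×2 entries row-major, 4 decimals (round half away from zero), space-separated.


BᵀP = [46.0000 -20.0000]
S = R + BᵀPB = [2] + [109.0000] = [111.0000]
BᵀPA = [-37.0000 98.0000]
K = S⁻¹·BᵀPA = [-0.3333 0.8829]
A−BK = [1.0000 1.6757; 2.3333 3.7658]
AᵀP(A−BK) = [4.6667 6.6667; 6.6667 13.4775]
P' = Q + AᵀP(A−BK) = [17.6667 5.6667; 5.6667 13.7275]
tr(P') = 31.3941

-0.3333 0.8829


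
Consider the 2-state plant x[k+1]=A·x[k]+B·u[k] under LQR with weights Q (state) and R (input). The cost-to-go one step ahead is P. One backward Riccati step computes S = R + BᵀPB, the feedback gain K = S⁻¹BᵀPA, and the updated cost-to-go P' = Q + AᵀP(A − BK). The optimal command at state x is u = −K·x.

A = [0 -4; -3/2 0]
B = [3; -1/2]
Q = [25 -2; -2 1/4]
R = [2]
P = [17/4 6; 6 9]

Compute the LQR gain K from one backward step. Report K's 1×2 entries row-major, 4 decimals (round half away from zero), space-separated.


BᵀP = [9.7500 13.5000]
S = R + BᵀPB = [2] + [22.5000] = [24.5000]
BᵀPA = [-20.2500 -39.0000]
K = S⁻¹·BᵀPA = [-0.8265 -1.5918]
A−BK = [2.4796 0.7755; -1.9133 -0.7959]
AᵀP(A−BK) = [3.5128 3.7653; 3.7653 5.9184]
P' = Q + AᵀP(A−BK) = [28.5128 1.7653; 1.7653 6.1684]
tr(P') = 34.6811

-0.8265 -1.5918


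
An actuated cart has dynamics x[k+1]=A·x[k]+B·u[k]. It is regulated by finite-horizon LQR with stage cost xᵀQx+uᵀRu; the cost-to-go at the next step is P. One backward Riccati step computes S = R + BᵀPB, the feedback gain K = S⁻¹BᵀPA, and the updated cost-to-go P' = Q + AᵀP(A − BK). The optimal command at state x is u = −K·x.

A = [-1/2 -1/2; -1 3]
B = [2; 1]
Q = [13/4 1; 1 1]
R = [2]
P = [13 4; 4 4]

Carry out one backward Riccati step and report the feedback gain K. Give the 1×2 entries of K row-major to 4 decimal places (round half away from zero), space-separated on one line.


-0.3649 0.2838

BᵀP = [30.0000 12.0000]
S = R + BᵀPB = [2] + [72.0000] = [74.0000]
BᵀPA = [-27.0000 21.0000]
K = S⁻¹·BᵀPA = [-0.3649 0.2838]
A−BK = [0.2297 -1.0676; -0.6351 2.7162]
AᵀP(A−BK) = [1.3986 -5.0878; -5.0878 21.2905]
P' = Q + AᵀP(A−BK) = [4.6486 -4.0878; -4.0878 22.2905]
tr(P') = 26.9392


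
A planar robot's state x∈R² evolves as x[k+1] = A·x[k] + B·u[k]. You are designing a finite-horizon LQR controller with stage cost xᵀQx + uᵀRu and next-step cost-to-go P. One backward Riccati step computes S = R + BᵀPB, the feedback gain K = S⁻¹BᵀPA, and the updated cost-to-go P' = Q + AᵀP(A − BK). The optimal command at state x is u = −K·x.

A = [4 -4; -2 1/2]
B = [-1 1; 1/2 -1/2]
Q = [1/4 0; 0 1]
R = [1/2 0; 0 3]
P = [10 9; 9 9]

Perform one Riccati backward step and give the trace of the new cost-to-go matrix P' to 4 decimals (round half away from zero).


27.5218

BᵀP = [-5.5000 -4.5000; 5.5000 4.5000]
S = R + BᵀPB = [1/2 0; 0 3] + [3.2500 -3.2500; -3.2500 3.2500] = [3.7500 -3.2500; -3.2500 6.2500]
BᵀPA = [-13.0000 19.7500; 13.0000 -19.7500]
K = S⁻¹·BᵀPA = [-3.0291 4.6019; 0.5049 -0.7670]
A−BK = [0.4660 1.3689; -0.2330 -2.1845]
AᵀP(A−BK) = [6.0583 -9.2039; -9.2039 20.2136]
P' = Q + AᵀP(A−BK) = [6.3083 -9.2039; -9.2039 21.2136]
tr(P') = 27.5218


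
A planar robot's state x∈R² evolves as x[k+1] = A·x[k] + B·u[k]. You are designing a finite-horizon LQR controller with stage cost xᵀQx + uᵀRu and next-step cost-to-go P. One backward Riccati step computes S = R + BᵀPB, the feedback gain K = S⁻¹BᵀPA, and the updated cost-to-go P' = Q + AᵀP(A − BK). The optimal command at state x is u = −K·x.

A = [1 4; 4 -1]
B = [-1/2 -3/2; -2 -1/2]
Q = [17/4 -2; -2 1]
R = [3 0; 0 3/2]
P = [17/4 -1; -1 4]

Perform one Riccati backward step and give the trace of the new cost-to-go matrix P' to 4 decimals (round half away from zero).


BᵀP = [-0.1250 -7.5000; -5.8750 -0.5000]
S = R + BᵀPB = [3 0; 0 3/2] + [15.0625 3.9375; 3.9375 9.0625] = [18.0625 3.9375; 3.9375 10.5625]
BᵀPA = [-30.1250 7.0000; -7.8750 -23.0000]
K = S⁻¹·BᵀPA = [-1.6384 0.9385; -0.1348 -2.5274]
A−BK = [-0.0214 0.6782; 0.6557 -0.3867]
AᵀP(A−BK) = [9.8306 -5.6310; -5.6310 15.3011]
P' = Q + AᵀP(A−BK) = [14.0806 -7.6310; -7.6310 16.3011]
tr(P') = 30.3818

30.3818


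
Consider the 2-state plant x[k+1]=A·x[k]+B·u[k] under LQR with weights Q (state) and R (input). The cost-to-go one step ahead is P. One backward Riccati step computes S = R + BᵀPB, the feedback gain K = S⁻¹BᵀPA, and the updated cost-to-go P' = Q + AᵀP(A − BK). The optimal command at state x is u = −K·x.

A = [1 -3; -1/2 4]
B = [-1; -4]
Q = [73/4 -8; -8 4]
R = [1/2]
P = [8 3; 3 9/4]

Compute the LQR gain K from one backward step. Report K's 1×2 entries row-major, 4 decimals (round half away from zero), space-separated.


BᵀP = [-20.0000 -12.0000]
S = R + BᵀPB = [1/2] + [68.0000] = [68.5000]
BᵀPA = [-14.0000 12.0000]
K = S⁻¹·BᵀPA = [-0.2044 0.1752]
A−BK = [0.7956 -2.8248; -1.3175 4.7007]
AᵀP(A−BK) = [2.7012 -9.5474; -9.5474 33.8978]
P' = Q + AᵀP(A−BK) = [20.9512 -17.5474; -17.5474 37.8978]
tr(P') = 58.8490

-0.2044 0.1752


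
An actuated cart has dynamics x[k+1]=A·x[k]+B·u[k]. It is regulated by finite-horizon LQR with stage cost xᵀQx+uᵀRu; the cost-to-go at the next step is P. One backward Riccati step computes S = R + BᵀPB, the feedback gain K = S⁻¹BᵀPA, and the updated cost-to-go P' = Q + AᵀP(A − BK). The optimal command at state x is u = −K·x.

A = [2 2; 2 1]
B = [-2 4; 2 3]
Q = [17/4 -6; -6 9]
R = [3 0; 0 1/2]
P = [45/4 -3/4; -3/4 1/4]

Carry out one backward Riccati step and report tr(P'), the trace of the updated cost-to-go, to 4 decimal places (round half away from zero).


13.5516

BᵀP = [-24.0000 2.0000; 42.7500 -2.2500]
S = R + BᵀPB = [3 0; 0 1/2] + [52.0000 -90.0000; -90.0000 164.2500] = [55.0000 -90.0000; -90.0000 164.7500]
BᵀPA = [-44.0000 -46.0000; 81.0000 83.2500]
K = S⁻¹·BᵀPA = [0.0427 -0.0895; 0.5150 0.4564]
A−BK = [0.0255 -0.0047; 0.3698 -0.1904]
AᵀP(A−BK) = [0.1654 0.0921; 0.0921 0.1362]
P' = Q + AᵀP(A−BK) = [4.4154 -5.9079; -5.9079 9.1362]
tr(P') = 13.5516


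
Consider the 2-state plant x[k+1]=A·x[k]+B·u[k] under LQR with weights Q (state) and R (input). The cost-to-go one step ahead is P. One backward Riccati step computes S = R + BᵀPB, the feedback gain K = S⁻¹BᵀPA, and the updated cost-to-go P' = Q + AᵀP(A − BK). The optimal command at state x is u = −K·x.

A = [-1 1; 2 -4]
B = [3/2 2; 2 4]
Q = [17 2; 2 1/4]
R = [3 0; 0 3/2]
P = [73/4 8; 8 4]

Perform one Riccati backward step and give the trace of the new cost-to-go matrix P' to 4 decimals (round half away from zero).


BᵀP = [43.3750 20.0000; 68.5000 32.0000]
S = R + BᵀPB = [3 0; 0 3/2] + [105.0625 166.7500; 166.7500 265.0000] = [108.0625 166.7500; 166.7500 266.5000]
BᵀPA = [-3.3750 -36.6250; -4.5000 -59.5000]
K = S⁻¹·BᵀPA = [-0.1501 0.1622; 0.0770 -0.3247]
A−BK = [-0.9289 1.4062; 1.9921 -3.0254]
AᵀP(A−BK) = [2.0901 -3.1640; -3.1640 4.8677]
P' = Q + AᵀP(A−BK) = [19.0901 -1.1640; -1.1640 5.1177]
tr(P') = 24.2078

24.2078


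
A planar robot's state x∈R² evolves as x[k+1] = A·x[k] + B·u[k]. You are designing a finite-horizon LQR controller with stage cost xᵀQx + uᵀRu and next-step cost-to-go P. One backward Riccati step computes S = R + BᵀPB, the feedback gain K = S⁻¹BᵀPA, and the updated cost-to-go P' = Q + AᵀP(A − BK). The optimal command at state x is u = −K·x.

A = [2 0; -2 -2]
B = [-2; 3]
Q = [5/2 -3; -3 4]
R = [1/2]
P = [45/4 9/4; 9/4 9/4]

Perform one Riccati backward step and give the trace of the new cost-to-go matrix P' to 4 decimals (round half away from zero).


BᵀP = [-15.7500 2.2500]
S = R + BᵀPB = [1/2] + [38.2500] = [38.7500]
BᵀPA = [-36.0000 -4.5000]
K = S⁻¹·BᵀPA = [-0.9290 -0.1161]
A−BK = [0.1419 -0.2323; 0.7871 -1.6516]
AᵀP(A−BK) = [2.5548 -4.1806; -4.1806 8.4774]
P' = Q + AᵀP(A−BK) = [5.0548 -7.1806; -7.1806 12.4774]
tr(P') = 17.5323

17.5323


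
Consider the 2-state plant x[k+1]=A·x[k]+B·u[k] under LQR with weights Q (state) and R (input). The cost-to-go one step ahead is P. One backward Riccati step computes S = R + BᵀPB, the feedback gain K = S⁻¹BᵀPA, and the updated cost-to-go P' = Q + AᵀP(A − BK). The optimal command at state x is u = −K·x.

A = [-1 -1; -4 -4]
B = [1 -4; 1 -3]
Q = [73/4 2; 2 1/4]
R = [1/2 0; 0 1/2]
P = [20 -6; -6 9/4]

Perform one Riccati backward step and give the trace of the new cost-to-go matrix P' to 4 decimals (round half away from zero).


BᵀP = [14.0000 -3.7500; -62.0000 17.2500]
S = R + BᵀPB = [1/2 0; 0 1/2] + [10.2500 -44.7500; -44.7500 196.2500] = [10.7500 -44.7500; -44.7500 196.7500]
BᵀPA = [1.0000 1.0000; -7.0000 -7.0000]
K = S⁻¹·BᵀPA = [-1.0356 -1.0356; -0.2711 -0.2711]
A−BK = [-1.0489 -1.0489; -3.7778 -3.7778]
AᵀP(A−BK) = [7.1378 7.1378; 7.1378 7.1378]
P' = Q + AᵀP(A−BK) = [25.3878 9.1378; 9.1378 7.3878]
tr(P') = 32.7756

32.7756
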